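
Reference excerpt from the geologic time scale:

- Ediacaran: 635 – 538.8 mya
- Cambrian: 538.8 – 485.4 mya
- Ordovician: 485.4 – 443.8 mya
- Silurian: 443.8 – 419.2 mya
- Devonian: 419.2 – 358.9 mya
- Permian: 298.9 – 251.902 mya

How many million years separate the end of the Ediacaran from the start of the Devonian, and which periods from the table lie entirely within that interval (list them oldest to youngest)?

119.6 million years; Cambrian, Ordovician, Silurian

The Ediacaran closes at 538.8 Ma and the Devonian opens at 419.2 Ma, so the interval is 538.8 − 419.2 = 119.6 Myr.
A period fits inside if it starts at or after 538.8 Ma and ends at or before 419.2 Ma; oldest first that gives Cambrian, Ordovician, Silurian.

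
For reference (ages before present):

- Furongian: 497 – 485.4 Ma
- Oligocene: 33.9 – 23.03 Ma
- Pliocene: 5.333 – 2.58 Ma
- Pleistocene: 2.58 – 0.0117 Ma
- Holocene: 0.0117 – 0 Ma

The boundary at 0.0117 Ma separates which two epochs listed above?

The Pleistocene ends at 0.0117 Ma and the Holocene begins at 0.0117 Ma, so they share that boundary.

Pleistocene and Holocene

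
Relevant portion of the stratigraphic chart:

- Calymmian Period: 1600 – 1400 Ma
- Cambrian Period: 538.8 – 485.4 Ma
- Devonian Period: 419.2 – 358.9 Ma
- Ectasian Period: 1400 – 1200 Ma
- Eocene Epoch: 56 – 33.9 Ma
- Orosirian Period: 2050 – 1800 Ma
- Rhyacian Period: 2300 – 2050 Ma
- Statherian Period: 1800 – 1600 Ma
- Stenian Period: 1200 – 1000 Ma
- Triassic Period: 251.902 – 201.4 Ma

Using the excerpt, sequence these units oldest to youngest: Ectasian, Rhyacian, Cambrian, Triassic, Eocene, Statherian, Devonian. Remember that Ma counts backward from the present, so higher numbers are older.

Rhyacian, Statherian, Ectasian, Cambrian, Devonian, Triassic, Eocene

The oldest of these is Rhyacian (starts 2300 Ma) and the youngest is Eocene (ends 33.9 Ma).
In between, by decreasing start age: Statherian (1800), Ectasian (1400), Cambrian (538.8), Devonian (419.2), Triassic (251.902).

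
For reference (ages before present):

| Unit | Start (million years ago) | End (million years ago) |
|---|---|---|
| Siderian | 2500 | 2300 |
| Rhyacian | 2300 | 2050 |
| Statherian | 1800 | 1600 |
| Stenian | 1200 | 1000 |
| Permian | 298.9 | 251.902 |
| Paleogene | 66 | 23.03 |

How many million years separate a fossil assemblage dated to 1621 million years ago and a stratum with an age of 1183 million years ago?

1621 − 1183 = 438 million years.

438 million years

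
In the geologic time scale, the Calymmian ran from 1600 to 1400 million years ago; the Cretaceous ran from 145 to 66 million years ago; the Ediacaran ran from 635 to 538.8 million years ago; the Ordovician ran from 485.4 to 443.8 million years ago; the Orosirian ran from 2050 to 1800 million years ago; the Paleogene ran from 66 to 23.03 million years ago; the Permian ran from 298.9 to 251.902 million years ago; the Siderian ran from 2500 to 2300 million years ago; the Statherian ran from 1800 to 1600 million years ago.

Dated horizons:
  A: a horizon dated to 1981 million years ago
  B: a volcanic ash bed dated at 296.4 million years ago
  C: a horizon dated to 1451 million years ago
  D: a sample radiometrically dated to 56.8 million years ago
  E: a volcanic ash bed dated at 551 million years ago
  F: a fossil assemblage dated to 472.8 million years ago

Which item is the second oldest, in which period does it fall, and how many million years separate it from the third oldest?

C, in the Calymmian; 900 million years to E

Larger Ma means older, so oldest first: A 1981 > C 1451 > E 551 > F 472.8 > B 296.4 > D 56.8.
Counting 2 along gives C (1451 Ma); the excerpt puts that inside the Calymmian, 1600–1400 Ma.
Next in line is E (551 Ma), and 1451 − 551 = 900 Myr.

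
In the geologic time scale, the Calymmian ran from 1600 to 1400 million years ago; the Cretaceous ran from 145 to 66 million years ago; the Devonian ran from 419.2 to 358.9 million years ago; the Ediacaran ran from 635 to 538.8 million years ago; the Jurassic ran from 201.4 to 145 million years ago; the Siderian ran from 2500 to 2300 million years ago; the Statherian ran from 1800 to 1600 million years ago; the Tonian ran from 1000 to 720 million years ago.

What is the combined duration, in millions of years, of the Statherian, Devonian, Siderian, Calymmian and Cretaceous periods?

739.3 million years

Each duration: Statherian = 200; Devonian = 60.3; Siderian = 200; Calymmian = 200; Cretaceous = 79.
Sum: 200 + 60.3 + 200 + 200 + 79 = 739.3 Myr.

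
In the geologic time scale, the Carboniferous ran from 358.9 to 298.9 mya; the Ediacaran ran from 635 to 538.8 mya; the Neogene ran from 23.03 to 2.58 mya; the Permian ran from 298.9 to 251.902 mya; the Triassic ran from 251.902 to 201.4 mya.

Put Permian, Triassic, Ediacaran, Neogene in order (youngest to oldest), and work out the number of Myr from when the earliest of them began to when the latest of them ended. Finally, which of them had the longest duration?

From the excerpt: Permian 298.9–251.902; Triassic 251.902–201.4; Ediacaran 635–538.8; Neogene 23.03–2.58 (Ma).
Larger Ma is earlier, so the oldest is Ediacaran and the youngest is Neogene; youngest to oldest: Neogene, Triassic, Permian, Ediacaran.
Oldest start 635 minus youngest end 2.58 gives 632.42 Myr overall.
Individual lengths (start − end): Permian 46.998; Ediacaran 96.2; Neogene 20.45; Triassic 50.502. The largest is Ediacaran at 96.2 Myr.

Neogene, Triassic, Permian, Ediacaran; total span 632.42 Myr; longest is Ediacaran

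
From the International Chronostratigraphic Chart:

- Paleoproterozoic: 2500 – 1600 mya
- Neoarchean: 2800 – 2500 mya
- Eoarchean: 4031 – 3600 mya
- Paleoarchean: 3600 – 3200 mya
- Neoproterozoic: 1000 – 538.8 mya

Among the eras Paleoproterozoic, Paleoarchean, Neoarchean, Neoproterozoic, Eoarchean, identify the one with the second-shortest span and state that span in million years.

Paleoarchean, 400 million years

Durations: Paleoproterozoic 900; Paleoarchean 400; Neoarchean 300; Neoproterozoic 461.2; Eoarchean 431 Myr.
Sorted shortest-first: Neoarchean (300), Paleoarchean (400), Eoarchean (431), Neoproterozoic (461.2), Paleoproterozoic (900).
The second shortest is Paleoarchean at 400 Myr.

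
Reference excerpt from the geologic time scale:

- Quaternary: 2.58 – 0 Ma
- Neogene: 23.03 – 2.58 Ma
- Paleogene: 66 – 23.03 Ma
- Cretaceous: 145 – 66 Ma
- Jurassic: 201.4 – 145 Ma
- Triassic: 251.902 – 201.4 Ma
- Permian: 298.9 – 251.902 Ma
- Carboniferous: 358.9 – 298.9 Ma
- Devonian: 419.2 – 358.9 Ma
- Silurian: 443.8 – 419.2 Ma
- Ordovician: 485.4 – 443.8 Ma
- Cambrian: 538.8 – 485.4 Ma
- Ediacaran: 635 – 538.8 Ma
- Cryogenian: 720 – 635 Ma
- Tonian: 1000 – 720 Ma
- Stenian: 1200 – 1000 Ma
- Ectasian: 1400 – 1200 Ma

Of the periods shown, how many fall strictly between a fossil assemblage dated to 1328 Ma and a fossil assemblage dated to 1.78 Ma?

1328 Ma sits inside the Ectasian (1400–1200) and 1.78 Ma inside the Quaternary (2.58–0); neither of those is wholly between the two dates.
The listed periods lying completely between them are Stenian, Tonian, Cryogenian, Ediacaran, Cambrian, Ordovician, Silurian, Devonian, Carboniferous, Permian, Triassic, Jurassic, Cretaceous, Paleogene, Neogene — 15 in all.

15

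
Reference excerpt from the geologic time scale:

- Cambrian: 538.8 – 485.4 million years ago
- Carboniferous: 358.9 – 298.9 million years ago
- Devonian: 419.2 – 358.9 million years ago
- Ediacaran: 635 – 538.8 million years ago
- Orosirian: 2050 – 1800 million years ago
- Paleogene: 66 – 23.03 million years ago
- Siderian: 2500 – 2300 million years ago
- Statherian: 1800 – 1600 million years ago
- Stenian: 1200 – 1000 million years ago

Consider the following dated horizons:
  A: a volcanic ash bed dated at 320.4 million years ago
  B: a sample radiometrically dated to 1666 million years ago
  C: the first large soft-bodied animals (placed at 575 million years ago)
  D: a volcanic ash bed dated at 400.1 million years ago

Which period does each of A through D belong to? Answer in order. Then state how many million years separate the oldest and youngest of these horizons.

A — Carboniferous; B — Statherian; C — Ediacaran; D — Devonian; span 1345.6 million years

A: 320.4 Ma lies in 358.9–298.9 Ma, so Carboniferous.
B: 1666 Ma lies in 1800–1600 Ma, so Statherian.
C: 575 Ma lies in 635–538.8 Ma, so Ediacaran.
D: 400.1 Ma lies in 419.2–358.9 Ma, so Devonian.
Oldest = 1666 Ma, youngest = 320.4 Ma → span 1345.6 Myr.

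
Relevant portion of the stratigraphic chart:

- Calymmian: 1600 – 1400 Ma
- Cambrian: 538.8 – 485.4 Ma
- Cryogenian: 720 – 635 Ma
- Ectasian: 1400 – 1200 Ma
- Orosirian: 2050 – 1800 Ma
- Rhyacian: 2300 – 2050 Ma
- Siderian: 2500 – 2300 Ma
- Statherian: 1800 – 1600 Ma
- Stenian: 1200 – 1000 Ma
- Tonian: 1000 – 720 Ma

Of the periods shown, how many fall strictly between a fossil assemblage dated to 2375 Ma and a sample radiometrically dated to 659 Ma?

2375 Ma sits inside the Siderian (2500–2300) and 659 Ma inside the Cryogenian (720–635); neither of those is wholly between the two dates.
The listed periods lying completely between them are Rhyacian, Orosirian, Statherian, Calymmian, Ectasian, Stenian, Tonian — 7 in all.

7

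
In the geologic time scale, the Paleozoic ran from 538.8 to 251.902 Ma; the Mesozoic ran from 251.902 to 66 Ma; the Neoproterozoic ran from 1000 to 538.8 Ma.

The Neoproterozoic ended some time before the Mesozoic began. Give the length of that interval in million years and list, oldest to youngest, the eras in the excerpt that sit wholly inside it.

286.898 million years; Paleozoic

End of Neoproterozoic = 538.8 Ma; start of Mesozoic = 251.902 Ma.
Gap = 538.8 − 251.902 = 286.898 Myr.
Eras wholly inside 538.8–251.902 Ma: Paleozoic (538.8–251.902).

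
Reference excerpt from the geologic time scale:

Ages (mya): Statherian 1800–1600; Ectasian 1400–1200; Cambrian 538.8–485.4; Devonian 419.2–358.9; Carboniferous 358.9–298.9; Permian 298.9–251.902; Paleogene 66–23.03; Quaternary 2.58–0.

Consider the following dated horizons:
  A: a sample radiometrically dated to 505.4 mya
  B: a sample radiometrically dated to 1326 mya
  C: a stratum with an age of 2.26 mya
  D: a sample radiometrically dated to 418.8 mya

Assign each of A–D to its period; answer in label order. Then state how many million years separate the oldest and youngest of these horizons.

A: 505.4 Ma lies in 538.8–485.4 Ma, so Cambrian.
B: 1326 Ma lies in 1400–1200 Ma, so Ectasian.
C: 2.26 Ma lies in 2.58–0 Ma, so Quaternary.
D: 418.8 Ma lies in 419.2–358.9 Ma, so Devonian.
Oldest = 1326 Ma, youngest = 2.26 Ma → span 1323.74 Myr.

A — Cambrian; B — Ectasian; C — Quaternary; D — Devonian; span 1323.74 million years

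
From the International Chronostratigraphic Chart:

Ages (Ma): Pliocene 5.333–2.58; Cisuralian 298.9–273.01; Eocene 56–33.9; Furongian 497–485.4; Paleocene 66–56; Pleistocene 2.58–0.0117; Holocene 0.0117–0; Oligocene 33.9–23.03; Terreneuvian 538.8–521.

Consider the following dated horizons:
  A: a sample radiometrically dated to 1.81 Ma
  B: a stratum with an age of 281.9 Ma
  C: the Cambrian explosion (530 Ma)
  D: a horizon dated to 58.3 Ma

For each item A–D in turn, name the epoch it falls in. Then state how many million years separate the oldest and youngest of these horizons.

A: 1.81 Ma lies in 2.58–0.0117 Ma, so Pleistocene.
B: 281.9 Ma lies in 298.9–273.01 Ma, so Cisuralian.
C: 530 Ma lies in 538.8–521 Ma, so Terreneuvian.
D: 58.3 Ma lies in 66–56 Ma, so Paleocene.
Oldest = 530 Ma, youngest = 1.81 Ma → span 528.19 Myr.

A — Pleistocene; B — Cisuralian; C — Terreneuvian; D — Paleocene; span 528.19 million years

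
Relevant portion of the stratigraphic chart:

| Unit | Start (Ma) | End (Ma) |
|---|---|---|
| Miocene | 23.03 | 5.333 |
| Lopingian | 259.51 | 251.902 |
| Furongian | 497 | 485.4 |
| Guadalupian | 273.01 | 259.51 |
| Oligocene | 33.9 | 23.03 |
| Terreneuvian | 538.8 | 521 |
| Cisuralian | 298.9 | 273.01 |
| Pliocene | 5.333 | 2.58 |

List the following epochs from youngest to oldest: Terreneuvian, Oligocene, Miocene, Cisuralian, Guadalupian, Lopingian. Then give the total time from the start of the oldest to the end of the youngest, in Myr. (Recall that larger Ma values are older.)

Start ages (Ma): Terreneuvian 538.8, Cisuralian 298.9, Guadalupian 273.01, Lopingian 259.51, Oligocene 33.9, Miocene 23.03.
Ordered youngest to oldest: Miocene, Oligocene, Lopingian, Guadalupian, Cisuralian, Terreneuvian.
Span = 538.8 − 5.333 = 533.467 Myr.

Miocene, Oligocene, Lopingian, Guadalupian, Cisuralian, Terreneuvian; total span 533.467 Myr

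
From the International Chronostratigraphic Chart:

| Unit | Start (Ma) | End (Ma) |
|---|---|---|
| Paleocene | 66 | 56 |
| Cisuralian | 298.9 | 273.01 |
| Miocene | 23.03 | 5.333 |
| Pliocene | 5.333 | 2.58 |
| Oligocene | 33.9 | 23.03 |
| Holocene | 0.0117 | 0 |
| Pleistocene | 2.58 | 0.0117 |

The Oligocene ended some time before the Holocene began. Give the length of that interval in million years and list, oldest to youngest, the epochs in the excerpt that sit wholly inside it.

23.0183 million years; Miocene, Pliocene, Pleistocene

End of Oligocene = 23.03 Ma; start of Holocene = 0.0117 Ma.
Gap = 23.03 − 0.0117 = 23.0183 Myr.
Epochs wholly inside 23.03–0.0117 Ma: Miocene (23.03–5.333), Pliocene (5.333–2.58), Pleistocene (2.58–0.0117).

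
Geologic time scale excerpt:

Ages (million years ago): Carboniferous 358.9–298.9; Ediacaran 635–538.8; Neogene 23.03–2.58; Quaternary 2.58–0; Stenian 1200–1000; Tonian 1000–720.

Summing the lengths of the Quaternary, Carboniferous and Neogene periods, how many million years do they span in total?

Each duration: Quaternary = 2.58; Carboniferous = 60; Neogene = 20.45.
Sum: 2.58 + 60 + 20.45 = 83.03 Myr.

83.03 million years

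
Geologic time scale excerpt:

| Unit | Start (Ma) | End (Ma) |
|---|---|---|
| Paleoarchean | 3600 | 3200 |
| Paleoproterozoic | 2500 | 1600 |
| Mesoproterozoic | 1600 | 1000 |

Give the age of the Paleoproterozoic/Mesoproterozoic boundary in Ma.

1600 Ma

The Paleoproterozoic ends and the Mesoproterozoic begins at 1600 Ma.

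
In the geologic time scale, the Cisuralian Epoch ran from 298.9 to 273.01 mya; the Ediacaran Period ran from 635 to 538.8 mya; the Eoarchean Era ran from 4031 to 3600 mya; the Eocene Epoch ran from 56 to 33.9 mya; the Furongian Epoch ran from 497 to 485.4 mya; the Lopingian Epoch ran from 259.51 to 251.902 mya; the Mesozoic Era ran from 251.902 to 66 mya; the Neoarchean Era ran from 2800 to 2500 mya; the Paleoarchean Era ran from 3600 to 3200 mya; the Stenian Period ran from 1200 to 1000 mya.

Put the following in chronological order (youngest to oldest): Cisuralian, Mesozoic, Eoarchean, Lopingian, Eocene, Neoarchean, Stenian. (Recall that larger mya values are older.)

Eocene, Mesozoic, Lopingian, Cisuralian, Stenian, Neoarchean, Eoarchean

The oldest of these is Eoarchean (starts 4031 Ma) and the youngest is Eocene (ends 33.9 Ma).
In between, by decreasing start age: Neoarchean (2800), Stenian (1200), Cisuralian (298.9), Lopingian (259.51), Mesozoic (251.902).
Listing youngest first means reversing that sequence.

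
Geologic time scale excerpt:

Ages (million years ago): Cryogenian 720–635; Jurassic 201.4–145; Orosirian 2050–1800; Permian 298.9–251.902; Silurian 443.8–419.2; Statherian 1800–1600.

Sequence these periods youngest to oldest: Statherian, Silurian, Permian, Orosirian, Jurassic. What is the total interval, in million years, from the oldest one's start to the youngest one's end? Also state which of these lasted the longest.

Jurassic, Permian, Silurian, Statherian, Orosirian; total span 1905 Myr; longest is Orosirian

From the excerpt: Statherian 1800–1600; Silurian 443.8–419.2; Permian 298.9–251.902; Orosirian 2050–1800; Jurassic 201.4–145 (Ma).
Larger Ma is earlier, so the oldest is Orosirian and the youngest is Jurassic; youngest to oldest: Jurassic, Permian, Silurian, Statherian, Orosirian.
Oldest start 2050 minus youngest end 145 gives 1905 Myr overall.
Individual lengths (start − end): Jurassic 56.4; Statherian 200; Permian 46.998; Silurian 24.6; Orosirian 250. The largest is Orosirian at 250 Myr.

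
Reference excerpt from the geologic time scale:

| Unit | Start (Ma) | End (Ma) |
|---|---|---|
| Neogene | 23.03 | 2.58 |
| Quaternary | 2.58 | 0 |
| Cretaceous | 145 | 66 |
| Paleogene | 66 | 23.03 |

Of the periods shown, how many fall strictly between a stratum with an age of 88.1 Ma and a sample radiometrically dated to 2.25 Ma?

The older date is 88.1 Ma and the younger is 2.25 Ma.
Periods with start < 88.1 and end > 2.25 Ma: Paleogene (66–23.03), Neogene (23.03–2.58).
That is 2 complete periods.

2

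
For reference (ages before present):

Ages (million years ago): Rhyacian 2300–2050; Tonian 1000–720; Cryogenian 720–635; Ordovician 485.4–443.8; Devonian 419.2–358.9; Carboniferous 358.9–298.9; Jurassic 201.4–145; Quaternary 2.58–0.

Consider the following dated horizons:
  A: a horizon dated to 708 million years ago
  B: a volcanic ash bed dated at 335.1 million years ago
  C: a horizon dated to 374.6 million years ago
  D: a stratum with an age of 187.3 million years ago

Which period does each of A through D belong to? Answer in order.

A: 708 Ma lies in 720–635 Ma, so Cryogenian.
B: 335.1 Ma lies in 358.9–298.9 Ma, so Carboniferous.
C: 374.6 Ma lies in 419.2–358.9 Ma, so Devonian.
D: 187.3 Ma lies in 201.4–145 Ma, so Jurassic.

A — Cryogenian; B — Carboniferous; C — Devonian; D — Jurassic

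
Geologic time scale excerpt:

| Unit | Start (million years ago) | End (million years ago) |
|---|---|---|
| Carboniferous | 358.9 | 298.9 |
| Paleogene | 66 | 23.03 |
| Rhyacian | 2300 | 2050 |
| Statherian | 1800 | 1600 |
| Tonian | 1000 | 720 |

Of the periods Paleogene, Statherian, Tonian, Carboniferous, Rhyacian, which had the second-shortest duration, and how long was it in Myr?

Carboniferous, 60 million years

Durations: Paleogene 42.97; Statherian 200; Tonian 280; Carboniferous 60; Rhyacian 250 Myr.
Sorted shortest-first: Paleogene (42.97), Carboniferous (60), Statherian (200), Rhyacian (250), Tonian (280).
The second shortest is Carboniferous at 60 Myr.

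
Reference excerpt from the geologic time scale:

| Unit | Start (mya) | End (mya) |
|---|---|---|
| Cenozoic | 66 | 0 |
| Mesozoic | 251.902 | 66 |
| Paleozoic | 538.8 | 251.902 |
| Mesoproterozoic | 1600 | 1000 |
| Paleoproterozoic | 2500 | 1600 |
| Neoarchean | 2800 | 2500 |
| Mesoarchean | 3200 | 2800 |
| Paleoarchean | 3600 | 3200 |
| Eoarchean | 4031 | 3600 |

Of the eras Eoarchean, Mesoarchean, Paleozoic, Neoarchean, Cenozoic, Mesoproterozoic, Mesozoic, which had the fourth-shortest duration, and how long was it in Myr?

Start − end for each: Eoarchean 4031 − 3600 = 431; Mesoarchean 3200 − 2800 = 400; Paleozoic 538.8 − 251.902 = 286.898; Neoarchean 2800 − 2500 = 300; Cenozoic 66 − 0 = 66; Mesoproterozoic 1600 − 1000 = 600; Mesozoic 251.902 − 66 = 185.902.
Ranking these from shortest: Cenozoic < Mesozoic < Paleozoic < Neoarchean < Mesoarchean < Eoarchean < Mesoproterozoic.
Position 4 in that ranking is Neoarchean, which lasted 300 Myr.

Neoarchean, 300 million years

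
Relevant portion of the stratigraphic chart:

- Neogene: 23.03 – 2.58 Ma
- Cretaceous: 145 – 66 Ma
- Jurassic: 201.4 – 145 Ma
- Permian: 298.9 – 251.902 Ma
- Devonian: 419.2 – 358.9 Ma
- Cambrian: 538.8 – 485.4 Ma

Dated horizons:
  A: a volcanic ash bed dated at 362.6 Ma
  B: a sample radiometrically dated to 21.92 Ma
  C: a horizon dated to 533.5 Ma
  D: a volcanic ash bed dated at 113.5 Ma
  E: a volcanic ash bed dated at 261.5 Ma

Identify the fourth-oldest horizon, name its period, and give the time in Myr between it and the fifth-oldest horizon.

D, in the Cretaceous; 91.58 million years to B

Sorted oldest-first by Ma: C (533.5), A (362.6), E (261.5), D (113.5), B (21.92).
The fourth oldest is D at 113.5 Ma, which lies in 145–66 Ma: the Cretaceous.
The fifth oldest is B at 21.92 Ma; separation = |113.5 − 21.92| = 91.58 Myr.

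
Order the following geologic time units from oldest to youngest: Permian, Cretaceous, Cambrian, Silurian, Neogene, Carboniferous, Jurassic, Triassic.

Era membership (oldest first within each) — Paleozoic: Cambrian, Silurian, Carboniferous, Permian; Mesozoic: Triassic, Jurassic, Cretaceous; Cenozoic: Neogene. Paleozoic precedes Mesozoic, which precedes Cenozoic. Concatenating the groups in that era order gives oldest to youngest directly.

Cambrian → Silurian → Carboniferous → Permian → Triassic → Jurassic → Cretaceous → Neogene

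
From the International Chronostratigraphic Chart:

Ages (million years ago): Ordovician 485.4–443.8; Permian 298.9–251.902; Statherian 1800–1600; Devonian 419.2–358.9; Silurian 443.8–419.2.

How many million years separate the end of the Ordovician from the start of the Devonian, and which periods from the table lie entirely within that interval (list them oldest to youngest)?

24.6 million years; Silurian

The Ordovician closes at 443.8 Ma and the Devonian opens at 419.2 Ma, so the interval is 443.8 − 419.2 = 24.6 Myr.
A period fits inside if it starts at or after 443.8 Ma and ends at or before 419.2 Ma; oldest first that gives Silurian.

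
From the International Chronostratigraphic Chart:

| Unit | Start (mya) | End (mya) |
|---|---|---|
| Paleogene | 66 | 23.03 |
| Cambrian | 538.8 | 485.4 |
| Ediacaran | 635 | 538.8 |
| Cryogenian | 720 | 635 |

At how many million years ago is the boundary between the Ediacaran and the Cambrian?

The Ediacaran ends and the Cambrian begins at 538.8 mya.

538.8 mya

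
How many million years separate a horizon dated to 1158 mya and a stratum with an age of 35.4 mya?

1158 − 35.4 = 1122.6 million years.

1122.6 million years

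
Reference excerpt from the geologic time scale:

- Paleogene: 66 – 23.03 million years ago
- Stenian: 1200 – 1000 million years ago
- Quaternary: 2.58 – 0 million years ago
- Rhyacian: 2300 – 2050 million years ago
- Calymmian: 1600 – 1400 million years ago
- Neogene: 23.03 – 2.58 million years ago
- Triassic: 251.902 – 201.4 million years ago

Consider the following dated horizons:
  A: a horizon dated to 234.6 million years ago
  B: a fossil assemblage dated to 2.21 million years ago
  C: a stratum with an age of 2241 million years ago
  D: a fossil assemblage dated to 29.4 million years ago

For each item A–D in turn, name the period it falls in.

A — Triassic; B — Quaternary; C — Rhyacian; D — Paleogene

Match each age against the start–end ranges in the excerpt: A = 234.6 Ma → Triassic (251.902–201.4); B = 2.21 Ma → Quaternary (2.58–0); C = 2241 Ma → Rhyacian (2300–2050); D = 29.4 Ma → Paleogene (66–23.03).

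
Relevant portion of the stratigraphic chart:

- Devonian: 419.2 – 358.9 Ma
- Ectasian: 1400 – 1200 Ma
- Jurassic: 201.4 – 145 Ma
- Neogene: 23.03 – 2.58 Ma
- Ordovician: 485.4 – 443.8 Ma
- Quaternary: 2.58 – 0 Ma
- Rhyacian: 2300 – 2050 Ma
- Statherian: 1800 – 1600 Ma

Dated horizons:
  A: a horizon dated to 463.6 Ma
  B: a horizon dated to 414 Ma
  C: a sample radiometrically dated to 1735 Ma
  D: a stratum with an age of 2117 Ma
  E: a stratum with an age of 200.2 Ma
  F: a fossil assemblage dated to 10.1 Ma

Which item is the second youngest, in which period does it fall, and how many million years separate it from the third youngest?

E, in the Jurassic; 213.8 million years to B

Smaller Ma means younger, so youngest first: F 10.1 < E 200.2 < B 414 < A 463.6 < C 1735 < D 2117.
Counting 2 along gives E (200.2 Ma); the excerpt puts that inside the Jurassic, 201.4–145 Ma.
Next in line is B (414 Ma), and 414 − 200.2 = 213.8 Myr.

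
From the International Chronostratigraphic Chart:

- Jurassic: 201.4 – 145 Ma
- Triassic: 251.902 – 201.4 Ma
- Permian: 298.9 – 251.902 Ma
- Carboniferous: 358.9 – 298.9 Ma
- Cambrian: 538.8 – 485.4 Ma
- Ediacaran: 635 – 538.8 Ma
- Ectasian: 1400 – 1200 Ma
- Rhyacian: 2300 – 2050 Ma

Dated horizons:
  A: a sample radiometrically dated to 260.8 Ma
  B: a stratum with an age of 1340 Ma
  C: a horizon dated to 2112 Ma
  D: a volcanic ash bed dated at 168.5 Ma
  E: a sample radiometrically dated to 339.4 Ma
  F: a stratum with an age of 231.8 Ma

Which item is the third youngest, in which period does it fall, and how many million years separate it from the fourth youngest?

Sorted youngest-first by Ma: D (168.5), F (231.8), A (260.8), E (339.4), B (1340), C (2112).
The third youngest is A at 260.8 Ma, which lies in 298.9–251.902 Ma: the Permian.
The fourth youngest is E at 339.4 Ma; separation = |260.8 − 339.4| = 78.6 Myr.

A, in the Permian; 78.6 million years to E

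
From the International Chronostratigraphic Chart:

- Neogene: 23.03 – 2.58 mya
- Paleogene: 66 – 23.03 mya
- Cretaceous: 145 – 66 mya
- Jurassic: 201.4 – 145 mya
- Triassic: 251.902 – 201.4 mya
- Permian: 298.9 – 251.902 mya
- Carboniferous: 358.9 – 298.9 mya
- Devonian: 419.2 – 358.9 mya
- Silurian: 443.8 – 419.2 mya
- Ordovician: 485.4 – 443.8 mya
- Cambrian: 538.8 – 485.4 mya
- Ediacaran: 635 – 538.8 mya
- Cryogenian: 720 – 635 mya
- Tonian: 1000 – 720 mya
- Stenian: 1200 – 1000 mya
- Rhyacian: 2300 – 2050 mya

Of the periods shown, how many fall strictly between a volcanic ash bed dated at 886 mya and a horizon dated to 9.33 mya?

12

The older date is 886 Ma and the younger is 9.33 Ma.
Periods with start < 886 and end > 9.33 Ma: Cryogenian (720–635), Ediacaran (635–538.8), Cambrian (538.8–485.4), Ordovician (485.4–443.8), Silurian (443.8–419.2), Devonian (419.2–358.9), Carboniferous (358.9–298.9), Permian (298.9–251.902), Triassic (251.902–201.4), Jurassic (201.4–145), Cretaceous (145–66), Paleogene (66–23.03).
That is 12 complete periods.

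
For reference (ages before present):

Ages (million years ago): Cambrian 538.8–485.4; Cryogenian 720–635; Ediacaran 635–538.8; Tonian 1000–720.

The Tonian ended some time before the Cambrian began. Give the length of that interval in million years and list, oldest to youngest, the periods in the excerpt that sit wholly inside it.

181.2 million years; Cryogenian, Ediacaran

End of Tonian = 720 Ma; start of Cambrian = 538.8 Ma.
Gap = 720 − 538.8 = 181.2 Myr.
Periods wholly inside 720–538.8 Ma: Cryogenian (720–635), Ediacaran (635–538.8).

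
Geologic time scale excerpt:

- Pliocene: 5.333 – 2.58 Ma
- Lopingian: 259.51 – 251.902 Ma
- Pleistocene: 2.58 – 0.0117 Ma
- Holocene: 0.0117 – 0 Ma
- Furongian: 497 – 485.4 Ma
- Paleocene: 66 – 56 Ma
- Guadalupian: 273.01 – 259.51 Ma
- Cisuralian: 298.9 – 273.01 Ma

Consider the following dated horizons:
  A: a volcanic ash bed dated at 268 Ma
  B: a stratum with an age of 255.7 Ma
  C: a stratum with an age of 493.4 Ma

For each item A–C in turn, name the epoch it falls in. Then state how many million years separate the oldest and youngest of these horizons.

Match each age against the start–end ranges in the excerpt: A = 268 Ma → Guadalupian (273.01–259.51); B = 255.7 Ma → Lopingian (259.51–251.902); C = 493.4 Ma → Furongian (497–485.4).
The largest age is 493.4 Ma and the smallest is 255.7 Ma; their difference is 237.7 Myr.

A — Guadalupian; B — Lopingian; C — Furongian; span 237.7 million years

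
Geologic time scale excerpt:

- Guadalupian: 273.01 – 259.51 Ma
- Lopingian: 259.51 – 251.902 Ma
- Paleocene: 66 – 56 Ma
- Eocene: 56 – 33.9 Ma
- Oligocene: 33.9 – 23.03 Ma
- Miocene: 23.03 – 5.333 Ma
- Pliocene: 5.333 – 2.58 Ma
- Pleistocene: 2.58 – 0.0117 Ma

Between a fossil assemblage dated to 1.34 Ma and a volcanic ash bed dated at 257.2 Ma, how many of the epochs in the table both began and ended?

5

The older date is 257.2 Ma and the younger is 1.34 Ma.
Epochs with start < 257.2 and end > 1.34 Ma: Paleocene (66–56), Eocene (56–33.9), Oligocene (33.9–23.03), Miocene (23.03–5.333), Pliocene (5.333–2.58).
That is 5 complete epochs.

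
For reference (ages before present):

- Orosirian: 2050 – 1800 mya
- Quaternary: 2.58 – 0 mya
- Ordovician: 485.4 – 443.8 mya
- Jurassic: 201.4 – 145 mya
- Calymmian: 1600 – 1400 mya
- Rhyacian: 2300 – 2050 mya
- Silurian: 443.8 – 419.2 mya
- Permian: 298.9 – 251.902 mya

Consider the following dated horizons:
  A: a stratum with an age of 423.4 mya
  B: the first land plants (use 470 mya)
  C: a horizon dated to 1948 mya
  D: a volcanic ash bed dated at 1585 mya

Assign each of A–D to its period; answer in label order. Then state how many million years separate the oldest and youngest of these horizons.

A — Silurian; B — Ordovician; C — Orosirian; D — Calymmian; span 1524.6 million years

A: 423.4 Ma lies in 443.8–419.2 Ma, so Silurian.
B: 470 Ma lies in 485.4–443.8 Ma, so Ordovician.
C: 1948 Ma lies in 2050–1800 Ma, so Orosirian.
D: 1585 Ma lies in 1600–1400 Ma, so Calymmian.
Oldest = 1948 Ma, youngest = 423.4 Ma → span 1524.6 Myr.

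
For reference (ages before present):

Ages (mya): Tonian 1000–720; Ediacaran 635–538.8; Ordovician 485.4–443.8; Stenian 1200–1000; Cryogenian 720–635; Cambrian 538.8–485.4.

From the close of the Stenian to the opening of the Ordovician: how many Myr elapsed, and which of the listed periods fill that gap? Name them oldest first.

514.6 million years; Tonian, Cryogenian, Ediacaran, Cambrian

End of Stenian = 1000 Ma; start of Ordovician = 485.4 Ma.
Gap = 1000 − 485.4 = 514.6 Myr.
Periods wholly inside 1000–485.4 Ma: Tonian (1000–720), Cryogenian (720–635), Ediacaran (635–538.8), Cambrian (538.8–485.4).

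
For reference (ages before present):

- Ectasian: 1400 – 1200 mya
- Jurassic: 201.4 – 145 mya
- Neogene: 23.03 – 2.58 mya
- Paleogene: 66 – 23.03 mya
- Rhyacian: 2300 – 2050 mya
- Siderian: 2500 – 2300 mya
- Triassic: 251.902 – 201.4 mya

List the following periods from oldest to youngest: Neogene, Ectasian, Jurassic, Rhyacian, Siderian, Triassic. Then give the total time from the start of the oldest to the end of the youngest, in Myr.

Siderian → Rhyacian → Ectasian → Triassic → Jurassic → Neogene; total span 2497.42 Myr

Start ages (Ma): Siderian 2500, Rhyacian 2300, Ectasian 1400, Triassic 251.902, Jurassic 201.4, Neogene 23.03.
Ordered oldest to youngest: Siderian, Rhyacian, Ectasian, Triassic, Jurassic, Neogene.
Span = 2500 − 2.58 = 2497.42 Myr.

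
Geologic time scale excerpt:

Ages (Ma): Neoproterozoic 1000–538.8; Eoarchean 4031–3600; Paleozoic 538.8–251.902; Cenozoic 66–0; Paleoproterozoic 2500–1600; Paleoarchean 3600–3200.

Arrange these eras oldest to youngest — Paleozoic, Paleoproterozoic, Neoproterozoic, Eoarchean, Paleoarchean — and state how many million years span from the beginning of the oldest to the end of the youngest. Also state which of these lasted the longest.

Eoarchean, Paleoarchean, Paleoproterozoic, Neoproterozoic, Paleozoic; total span 3779.098 Myr; longest is Paleoproterozoic

Start ages (Ma): Eoarchean 4031, Paleoarchean 3600, Paleoproterozoic 2500, Neoproterozoic 1000, Paleozoic 538.8.
Ordered oldest to youngest: Eoarchean, Paleoarchean, Paleoproterozoic, Neoproterozoic, Paleozoic.
Span = 4031 − 251.902 = 3779.098 Myr.
Durations: Paleoarchean 400, Neoproterozoic 461.2, Paleozoic 286.898, Eoarchean 431, Paleoproterozoic 900 → longest is Paleoproterozoic (900 Myr).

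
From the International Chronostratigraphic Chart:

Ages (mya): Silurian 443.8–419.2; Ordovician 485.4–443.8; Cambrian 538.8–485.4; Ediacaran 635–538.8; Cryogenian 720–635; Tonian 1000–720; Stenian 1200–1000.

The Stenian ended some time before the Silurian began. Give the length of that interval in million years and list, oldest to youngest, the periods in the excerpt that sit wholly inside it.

End of Stenian = 1000 Ma; start of Silurian = 443.8 Ma.
Gap = 1000 − 443.8 = 556.2 Myr.
Periods wholly inside 1000–443.8 Ma: Tonian (1000–720), Cryogenian (720–635), Ediacaran (635–538.8), Cambrian (538.8–485.4), Ordovician (485.4–443.8).

556.2 million years; Tonian, Cryogenian, Ediacaran, Cambrian, Ordovician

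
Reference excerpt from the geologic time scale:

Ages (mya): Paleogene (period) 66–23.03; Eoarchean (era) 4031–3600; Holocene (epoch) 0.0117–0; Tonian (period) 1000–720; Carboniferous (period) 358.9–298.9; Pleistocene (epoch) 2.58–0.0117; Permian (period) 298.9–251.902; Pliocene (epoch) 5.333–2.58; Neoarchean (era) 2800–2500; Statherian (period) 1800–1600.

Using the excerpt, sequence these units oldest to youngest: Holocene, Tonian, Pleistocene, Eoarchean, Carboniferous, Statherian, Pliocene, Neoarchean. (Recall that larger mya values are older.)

The oldest of these is Eoarchean (starts 4031 Ma) and the youngest is Holocene (ends 0 Ma).
In between, by decreasing start age: Neoarchean (2800), Statherian (1800), Tonian (1000), Carboniferous (358.9), Pliocene (5.333), Pleistocene (2.58).

Eoarchean, Neoarchean, Statherian, Tonian, Carboniferous, Pliocene, Pleistocene, Holocene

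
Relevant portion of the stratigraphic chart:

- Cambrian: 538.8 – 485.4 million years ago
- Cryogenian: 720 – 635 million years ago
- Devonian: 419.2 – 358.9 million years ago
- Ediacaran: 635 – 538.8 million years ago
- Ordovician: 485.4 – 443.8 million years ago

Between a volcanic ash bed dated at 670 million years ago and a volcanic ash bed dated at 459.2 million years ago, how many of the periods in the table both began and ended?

2

670 Ma sits inside the Cryogenian (720–635) and 459.2 Ma inside the Ordovician (485.4–443.8); neither of those is wholly between the two dates.
The listed periods lying completely between them are Ediacaran, Cambrian — 2 in all.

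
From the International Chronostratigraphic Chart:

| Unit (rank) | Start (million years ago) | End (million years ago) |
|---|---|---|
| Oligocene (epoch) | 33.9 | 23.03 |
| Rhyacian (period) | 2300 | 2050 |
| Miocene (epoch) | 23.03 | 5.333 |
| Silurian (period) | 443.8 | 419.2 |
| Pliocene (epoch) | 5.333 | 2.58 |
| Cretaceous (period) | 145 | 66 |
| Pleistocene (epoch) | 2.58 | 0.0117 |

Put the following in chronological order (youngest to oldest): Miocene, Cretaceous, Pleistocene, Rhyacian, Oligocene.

Sorting by start age (ascending Ma, since larger Ma = older): Pleistocene began 2.58, Miocene began 23.03, Oligocene began 33.9, Cretaceous began 145, Rhyacian began 2300.

Pleistocene, Miocene, Oligocene, Cretaceous, Rhyacian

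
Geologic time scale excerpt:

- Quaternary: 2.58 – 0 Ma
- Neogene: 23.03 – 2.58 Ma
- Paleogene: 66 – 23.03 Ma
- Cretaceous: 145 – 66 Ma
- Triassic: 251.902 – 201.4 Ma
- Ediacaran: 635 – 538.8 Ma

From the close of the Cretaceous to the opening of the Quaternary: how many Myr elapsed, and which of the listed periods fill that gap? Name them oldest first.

63.42 million years; Paleogene, Neogene

End of Cretaceous = 66 Ma; start of Quaternary = 2.58 Ma.
Gap = 66 − 2.58 = 63.42 Myr.
Periods wholly inside 66–2.58 Ma: Paleogene (66–23.03), Neogene (23.03–2.58).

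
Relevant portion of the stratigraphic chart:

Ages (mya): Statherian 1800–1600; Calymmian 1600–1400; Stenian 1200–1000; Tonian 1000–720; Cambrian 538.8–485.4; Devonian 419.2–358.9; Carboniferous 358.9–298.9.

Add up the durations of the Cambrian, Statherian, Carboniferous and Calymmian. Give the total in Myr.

Duration is start − end for each: (538.8 − 485.4) + (1800 − 1600) + (358.9 − 298.9) + (1600 − 1400).
That is 53.4 + 200 + 60 + 200, which totals 513.4 million years.

513.4 million years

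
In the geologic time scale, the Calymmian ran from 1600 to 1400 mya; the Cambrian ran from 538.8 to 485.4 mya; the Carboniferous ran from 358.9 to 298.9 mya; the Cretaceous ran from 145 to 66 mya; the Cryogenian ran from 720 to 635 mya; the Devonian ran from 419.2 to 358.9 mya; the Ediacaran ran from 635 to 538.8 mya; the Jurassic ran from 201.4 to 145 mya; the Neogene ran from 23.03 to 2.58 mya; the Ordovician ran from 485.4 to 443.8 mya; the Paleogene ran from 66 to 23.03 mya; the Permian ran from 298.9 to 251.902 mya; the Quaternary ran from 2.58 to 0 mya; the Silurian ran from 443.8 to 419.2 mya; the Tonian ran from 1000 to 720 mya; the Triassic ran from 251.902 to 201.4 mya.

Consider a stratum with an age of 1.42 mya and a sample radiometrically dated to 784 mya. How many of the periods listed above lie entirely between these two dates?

13

The older date is 784 Ma and the younger is 1.42 Ma.
Periods with start < 784 and end > 1.42 Ma: Cryogenian (720–635), Ediacaran (635–538.8), Cambrian (538.8–485.4), Ordovician (485.4–443.8), Silurian (443.8–419.2), Devonian (419.2–358.9), Carboniferous (358.9–298.9), Permian (298.9–251.902), Triassic (251.902–201.4), Jurassic (201.4–145), Cretaceous (145–66), Paleogene (66–23.03), Neogene (23.03–2.58).
That is 13 complete periods.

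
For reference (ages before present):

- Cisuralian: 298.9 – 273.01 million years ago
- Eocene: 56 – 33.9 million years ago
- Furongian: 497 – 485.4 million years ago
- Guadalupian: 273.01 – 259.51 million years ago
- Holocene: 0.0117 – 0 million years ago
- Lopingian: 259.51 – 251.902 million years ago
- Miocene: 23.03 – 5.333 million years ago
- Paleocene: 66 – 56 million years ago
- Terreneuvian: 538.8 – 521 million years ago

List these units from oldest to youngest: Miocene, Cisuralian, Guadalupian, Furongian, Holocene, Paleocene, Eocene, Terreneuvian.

The oldest of these is Terreneuvian (starts 538.8 Ma) and the youngest is Holocene (ends 0 Ma).
In between, by decreasing start age: Furongian (497), Cisuralian (298.9), Guadalupian (273.01), Paleocene (66), Eocene (56), Miocene (23.03).

Terreneuvian, then Furongian, then Cisuralian, then Guadalupian, then Paleocene, then Eocene, then Miocene, then Holocene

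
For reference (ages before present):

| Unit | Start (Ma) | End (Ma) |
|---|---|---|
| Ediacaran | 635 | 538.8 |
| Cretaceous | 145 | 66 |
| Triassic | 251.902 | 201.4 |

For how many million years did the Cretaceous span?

79 million years

145 − 66 = 79 million years.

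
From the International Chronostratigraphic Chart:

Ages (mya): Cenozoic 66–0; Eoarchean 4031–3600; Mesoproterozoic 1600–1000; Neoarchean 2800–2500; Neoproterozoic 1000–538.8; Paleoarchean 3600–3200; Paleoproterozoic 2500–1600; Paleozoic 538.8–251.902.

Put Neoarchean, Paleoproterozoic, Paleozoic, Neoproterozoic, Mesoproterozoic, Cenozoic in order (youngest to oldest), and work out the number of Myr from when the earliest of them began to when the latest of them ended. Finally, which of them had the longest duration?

Start ages (Ma): Neoarchean 2800, Paleoproterozoic 2500, Mesoproterozoic 1600, Neoproterozoic 1000, Paleozoic 538.8, Cenozoic 66.
Ordered youngest to oldest: Cenozoic, Paleozoic, Neoproterozoic, Mesoproterozoic, Paleoproterozoic, Neoarchean.
Span = 2800 − 0 = 2800 Myr.
Durations: Neoarchean 300, Neoproterozoic 461.2, Paleozoic 286.898, Cenozoic 66, Mesoproterozoic 600, Paleoproterozoic 900 → longest is Paleoproterozoic (900 Myr).

Cenozoic, Paleozoic, Neoproterozoic, Mesoproterozoic, Paleoproterozoic, Neoarchean; total span 2800 Myr; longest is Paleoproterozoic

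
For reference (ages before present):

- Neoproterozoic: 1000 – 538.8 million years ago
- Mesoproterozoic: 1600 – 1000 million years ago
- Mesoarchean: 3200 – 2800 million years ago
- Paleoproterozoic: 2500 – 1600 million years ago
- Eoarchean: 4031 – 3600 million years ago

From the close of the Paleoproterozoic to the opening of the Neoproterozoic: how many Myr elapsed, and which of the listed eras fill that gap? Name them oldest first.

End of Paleoproterozoic = 1600 Ma; start of Neoproterozoic = 1000 Ma.
Gap = 1600 − 1000 = 600 Myr.
Eras wholly inside 1600–1000 Ma: Mesoproterozoic (1600–1000).

600 million years; Mesoproterozoic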